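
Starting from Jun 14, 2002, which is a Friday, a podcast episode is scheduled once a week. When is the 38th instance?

The 38th occurrence is 37 intervals after the first: 37 × 7 = 259 days after Jun 14, 2002.
Jun has 30 days — 16 days to the end of Jun leaves 243.
Jul has 31 days (212 left).
Aug has 31 days (181 left).
Sep has 30 days (151 left).
Oct has 31 days (120 left).
Nov has 30 days (90 left).
Dec has 31 days (59 left).
Jan has 31 days (28 left).
28 days into Feb → Feb 28, 2003.

Feb 28, 2003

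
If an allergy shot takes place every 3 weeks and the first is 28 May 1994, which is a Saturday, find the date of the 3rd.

The 3rd occurrence is 2 intervals after the first: 2 × 21 = 42 days after 28 May 1994.
May has 31 days — 3 days to the end of May leaves 39.
June has 30 days (9 left).
9 days into July → 9 July 1994.

9 July 1994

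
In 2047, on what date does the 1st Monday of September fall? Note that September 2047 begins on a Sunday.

2 September 2047

September 2047 begins on a Sunday, so the first Monday is September 2 (1 day later).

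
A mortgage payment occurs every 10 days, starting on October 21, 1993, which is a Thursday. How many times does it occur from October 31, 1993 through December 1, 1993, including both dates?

Occurrences land 10·i days after October 21, 1993 for i = 0, 1, 2, …
October 31, 1993 is 10 days after the start; 10 ÷ 10 = 1 remainder 0. First occurrence in the window: #2 on October 31, 1993 (1×10 = 10 days in).
December 1, 1993 is 41 days after the start; 41 ÷ 10 = 4 remainder 1. Last occurrence in the window: #5 on November 30, 1993.
Occurrences #2 through #5: 4 in total.

4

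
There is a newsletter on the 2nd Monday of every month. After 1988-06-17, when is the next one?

1988-07-11

June 1988 starts on a Wednesday; its first Monday is the 6th, so the 2nd Monday is the 13th — 1988-06-13.
That is not after 1988-06-17, so look at July 1988.
July 1988 starts on a Friday; its first Monday is the 4th, so the 2nd Monday is the 11th — 1988-07-11.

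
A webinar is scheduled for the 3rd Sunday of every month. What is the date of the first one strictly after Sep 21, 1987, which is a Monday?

Oct 18, 1987

Sep 1987 starts on a Tuesday; its first Sunday is the 6th, so the 3rd Sunday is the 20th — Sep 20, 1987.
That is not after Sep 21, 1987, so look at Oct 1987.
Oct 1987 starts on a Thursday; its first Sunday is the 4th, so the 3rd Sunday is the 18th — Oct 18, 1987.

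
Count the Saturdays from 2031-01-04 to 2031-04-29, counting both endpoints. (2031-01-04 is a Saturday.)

17

2031-01-04 is a Saturday; the first Saturday on or after it is 2031-01-04.
From 2031-01-04 to 2031-04-29: 27 + 28 + 31 + 29 = 115 days (rest of January, February, March, April).
115 ÷ 7 = 16 full weeks with remainder 3, so 16 more Saturdays after the first → 17.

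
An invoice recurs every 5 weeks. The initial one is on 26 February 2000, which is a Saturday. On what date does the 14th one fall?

The 14th occurrence is 13 intervals after the first: 13 × 35 = 455 days after 26 February 2000.
February has 29 days — 3 days to the end of February leaves 452.
From end of February to end of 2000 is 306 days (146 left).
January has 31 days (115 left).
February has 28 days (87 left).
March has 31 days (56 left).
April has 30 days (26 left).
26 days into May → 26 May 2001.

26 May 2001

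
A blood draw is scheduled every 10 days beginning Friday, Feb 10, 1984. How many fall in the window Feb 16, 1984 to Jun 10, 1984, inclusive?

Occurrences land 10·i days after Feb 10, 1984 for i = 0, 1, 2, …
Feb 16, 1984 is 6 days after the start; 6 ÷ 10 = 0 remainder 6; since the remainder is 6, round up to i = 1. First occurrence in the window: #2 on Feb 20, 1984 (1×10 = 10 days in).
Jun 10, 1984 is 121 days after the start; 121 ÷ 10 = 12 remainder 1. Last occurrence in the window: #13 on Jun 9, 1984.
Occurrences #2 through #13: 12 in total.

12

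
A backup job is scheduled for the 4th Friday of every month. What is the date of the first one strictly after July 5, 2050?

July 22, 2050

July 2050 starts on a Friday; its first Friday is the 1st, so the 4th Friday is the 22nd — July 22, 2050.
July 22, 2050 is after July 5, 2050, so that is the next one.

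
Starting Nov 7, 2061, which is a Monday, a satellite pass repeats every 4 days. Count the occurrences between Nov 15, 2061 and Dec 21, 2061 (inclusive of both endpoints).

10

Occurrences land 4·i days after Nov 7, 2061 for i = 0, 1, 2, …
Nov 15, 2061 is 8 days after the start; 8 ÷ 4 = 2 remainder 0. First occurrence in the window: #3 on Nov 15, 2061 (2×4 = 8 days in).
Dec 21, 2061 is 44 days after the start; 44 ÷ 4 = 11 remainder 0. Last occurrence in the window: #12 on Dec 21, 2061.
Occurrences #3 through #12: 10 in total.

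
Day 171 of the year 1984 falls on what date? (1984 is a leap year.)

January has 31 days (171 − 31 = 140 remain).
February has 29 days (140 − 29 = 111 remain).
March has 31 days (111 − 31 = 80 remain).
April has 30 days (80 − 30 = 50 remain).
May has 31 days (50 − 31 = 19 remain).
19 into June → June 19.

June 19, 1984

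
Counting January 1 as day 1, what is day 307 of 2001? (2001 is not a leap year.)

January has 31 days (307 − 31 = 276 remain).
February has 28 days (276 − 28 = 248 remain).
March has 31 days (248 − 31 = 217 remain).
April has 30 days (217 − 30 = 187 remain).
May has 31 days (187 − 31 = 156 remain).
June has 30 days (156 − 30 = 126 remain).
July has 31 days (126 − 31 = 95 remain).
August has 31 days (95 − 31 = 64 remain).
September has 30 days (64 − 30 = 34 remain).
October has 31 days (34 − 31 = 3 remain).
3 into November → November 3.

3 November 2001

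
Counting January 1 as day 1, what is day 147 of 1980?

May 26, 1980

Jan has 31 days (147 − 31 = 116 remain).
Feb has 29 days (116 − 29 = 87 remain).
Mar has 31 days (87 − 31 = 56 remain).
Apr has 30 days (56 − 30 = 26 remain).
26 into May → May 26.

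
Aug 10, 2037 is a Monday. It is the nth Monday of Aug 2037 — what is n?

Day 10 falls in week ⌈10/7⌉ of the month.
Days 1–7 hold the 1st Monday, 8–14 the 2nd, 15–21 the 3rd, 22–28 the 4th, 29–31 the 5th.
10 is in the range for the 2nd.

2nd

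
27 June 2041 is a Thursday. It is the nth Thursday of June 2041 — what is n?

4th

Day 27 falls in week ⌈27/7⌉ of the month.
Days 1–7 hold the 1st Thursday, 8–14 the 2nd, 15–21 the 3rd, 22–28 the 4th, 29–31 the 5th.
27 is in the range for the 4th.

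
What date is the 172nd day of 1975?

January has 31 days (172 − 31 = 141 remain).
February has 28 days (141 − 28 = 113 remain).
March has 31 days (113 − 31 = 82 remain).
April has 30 days (82 − 30 = 52 remain).
May has 31 days (52 − 31 = 21 remain).
21 into June → June 21.

21 June 1975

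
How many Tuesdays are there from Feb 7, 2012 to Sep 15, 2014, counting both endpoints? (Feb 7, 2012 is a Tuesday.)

136

Feb 7, 2012 is a Tuesday; the first Tuesday on or after it is Feb 7, 2012.
From Feb 7, 2012 to Sep 15, 2014: 328 + 365 + 258 = 951 days (rest of 2012, 2013, to Sep 15, 2014 in 2014).
951 ÷ 7 = 135 full weeks with remainder 6, so 135 more Tuesdays after the first → 136.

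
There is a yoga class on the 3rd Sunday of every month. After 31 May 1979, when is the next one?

May 1979 starts on a Tuesday; its first Sunday is the 6th, so the 3rd Sunday is the 20th — 20 May 1979.
That is not after 31 May 1979, so look at June 1979.
June 1979 starts on a Friday; its first Sunday is the 3rd, so the 3rd Sunday is the 17th — 17 June 1979.

17 June 1979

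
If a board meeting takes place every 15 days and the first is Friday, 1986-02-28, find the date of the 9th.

1986-06-28

The 9th occurrence is 8 intervals after the first: 8 × 15 = 120 days after 1986-02-28.
February has 28 days — 0 days to the end of February leaves 120.
March has 31 days (89 left).
April has 30 days (59 left).
May has 31 days (28 left).
28 days into June → 1986-06-28.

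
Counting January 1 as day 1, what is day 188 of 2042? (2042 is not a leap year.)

January has 31 days (188 − 31 = 157 remain).
February has 28 days (157 − 28 = 129 remain).
March has 31 days (129 − 31 = 98 remain).
April has 30 days (98 − 30 = 68 remain).
May has 31 days (68 − 31 = 37 remain).
June has 30 days (37 − 30 = 7 remain).
7 into July → July 7.

July 7, 2042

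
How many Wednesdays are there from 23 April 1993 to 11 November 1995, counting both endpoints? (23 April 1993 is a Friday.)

23 April 1993 is a Friday; the first Wednesday on or after it is 28 April 1993 (5 days later).
From 28 April 1993 to 11 November 1995: 247 + 365 + 315 = 927 days (rest of 1993, 1994, to 11 November 1995 in 1995).
927 ÷ 7 = 132 full weeks with remainder 3, so 132 more Wednesdays after the first → 133.

133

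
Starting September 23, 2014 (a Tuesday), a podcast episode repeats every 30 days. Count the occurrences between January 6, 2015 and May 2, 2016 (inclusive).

16

Occurrences land 30·i days after September 23, 2014 for i = 0, 1, 2, …
January 6, 2015 is 105 days after the start; 105 ÷ 30 = 3 remainder 15; since the remainder is 15, round up to i = 4. First occurrence in the window: #5 on January 21, 2015 (4×30 = 120 days in).
May 2, 2016 is 587 days after the start; 587 ÷ 30 = 19 remainder 17. Last occurrence in the window: #20 on April 15, 2016.
Occurrences #5 through #20: 16 in total.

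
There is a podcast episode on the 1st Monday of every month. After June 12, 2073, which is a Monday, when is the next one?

July 3, 2073

June 2073 starts on a Thursday, so its 1st Monday is June 5, 2073 (4 days in).
That is not after June 12, 2073, so look at July 2073.
July 2073 starts on a Saturday, so its 1st Monday is July 3, 2073 (2 days in).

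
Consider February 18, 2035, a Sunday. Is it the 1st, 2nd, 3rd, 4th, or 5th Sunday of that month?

3rd

Day 18 falls in week ⌈18/7⌉ of the month.
Days 1–7 hold the 1st Sunday, 8–14 the 2nd, 15–21 the 3rd, 22–28 the 4th, 29–31 the 5th.
18 is in the range for the 3rd.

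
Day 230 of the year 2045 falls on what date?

January has 31 days (230 − 31 = 199 remain).
February has 28 days (199 − 28 = 171 remain).
March has 31 days (171 − 31 = 140 remain).
April has 30 days (140 − 30 = 110 remain).
May has 31 days (110 − 31 = 79 remain).
June has 30 days (79 − 30 = 49 remain).
July has 31 days (49 − 31 = 18 remain).
18 into August → August 18.

2045-08-18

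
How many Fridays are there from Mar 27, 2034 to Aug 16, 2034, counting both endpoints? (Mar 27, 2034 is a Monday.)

Mar 27, 2034 is a Monday; the first Friday on or after it is Mar 31, 2034 (4 days later).
From Mar 31, 2034 to Aug 16, 2034: 0 + 30 + 31 + 30 + 31 + 16 = 138 days (rest of Mar, Apr, May, Jun, Jul, Aug).
138 ÷ 7 = 19 full weeks with remainder 5, so 19 more Fridays after the first → 20.

20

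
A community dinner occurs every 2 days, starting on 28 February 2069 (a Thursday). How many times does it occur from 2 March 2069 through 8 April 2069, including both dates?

19

Occurrences land 2·i days after 28 February 2069 for i = 0, 1, 2, …
2 March 2069 is 2 days after the start; 2 ÷ 2 = 1 remainder 0. First occurrence in the window: #2 on 2 March 2069 (1×2 = 2 days in).
8 April 2069 is 39 days after the start; 39 ÷ 2 = 19 remainder 1. Last occurrence in the window: #20 on 7 April 2069.
Occurrences #2 through #20: 19 in total.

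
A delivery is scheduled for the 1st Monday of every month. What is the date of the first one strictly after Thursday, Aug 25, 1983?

Aug 1983 starts on a Monday, so its 1st Monday is Aug 1, 1983.
That is not after Aug 25, 1983, so look at Sep 1983.
Sep 1983 starts on a Thursday, so its 1st Monday is Sep 5, 1983 (4 days in).

Sep 5, 1983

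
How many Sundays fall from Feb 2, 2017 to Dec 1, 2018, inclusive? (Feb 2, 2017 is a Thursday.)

95

Feb 2, 2017 is a Thursday; the first Sunday on or after it is Feb 5, 2017 (3 days later).
From Feb 5, 2017 to Dec 1, 2018: 329 + 335 = 664 days (rest of 2017, to Dec 1, 2018 in 2018).
664 ÷ 7 = 94 full weeks with remainder 6, so 94 more Sundays after the first → 95.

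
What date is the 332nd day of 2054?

2054-11-28

January has 31 days (332 − 31 = 301 remain).
February has 28 days (301 − 28 = 273 remain).
March has 31 days (273 − 31 = 242 remain).
April has 30 days (242 − 30 = 212 remain).
May has 31 days (212 − 31 = 181 remain).
June has 30 days (181 − 30 = 151 remain).
July has 31 days (151 − 31 = 120 remain).
August has 31 days (120 − 31 = 89 remain).
September has 30 days (89 − 30 = 59 remain).
October has 31 days (59 − 31 = 28 remain).
28 into November → November 28.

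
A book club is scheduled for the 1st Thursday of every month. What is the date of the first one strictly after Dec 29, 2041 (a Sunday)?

Jan 2, 2042

Dec 2041 starts on a Sunday, so its 1st Thursday is Dec 5, 2041 (4 days in).
That is not after Dec 29, 2041, so look at Jan 2042.
Jan 2042 starts on a Wednesday, so its 1st Thursday is Jan 2, 2042 (1 day in).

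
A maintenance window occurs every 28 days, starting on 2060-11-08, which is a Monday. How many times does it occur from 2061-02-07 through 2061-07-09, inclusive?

5

Occurrences land 28·i days after 2060-11-08 for i = 0, 1, 2, …
2061-02-07 is 91 days after the start; 91 ÷ 28 = 3 remainder 7; since the remainder is 7, round up to i = 4. First occurrence in the window: #5 on 2061-02-28 (4×28 = 112 days in).
2061-07-09 is 243 days after the start; 243 ÷ 28 = 8 remainder 19. Last occurrence in the window: #9 on 2061-06-20.
Occurrences #5 through #9: 5 in total.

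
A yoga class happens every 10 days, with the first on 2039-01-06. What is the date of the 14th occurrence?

2039-05-16

The 14th occurrence is 13 intervals after the first: 13 × 10 = 130 days after 2039-01-06.
January has 31 days — 25 days to the end of January leaves 105.
February has 28 days (77 left).
March has 31 days (46 left).
April has 30 days (16 left).
16 days into May → 2039-05-16.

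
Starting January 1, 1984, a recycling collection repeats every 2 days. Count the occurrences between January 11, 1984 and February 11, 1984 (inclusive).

16

Occurrences land 2·i days after January 1, 1984 for i = 0, 1, 2, …
January 11, 1984 is 10 days after the start; 10 ÷ 2 = 5 remainder 0. First occurrence in the window: #6 on January 11, 1984 (5×2 = 10 days in).
February 11, 1984 is 41 days after the start; 41 ÷ 2 = 20 remainder 1. Last occurrence in the window: #21 on February 10, 1984.
Occurrences #6 through #21: 16 in total.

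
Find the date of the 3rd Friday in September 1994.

16 September 1994

September 1994 begins on a Thursday, so the first Friday is September 2 (1 day later).
The 3rd Friday is 2 weeks later: 2 + 14 = 16.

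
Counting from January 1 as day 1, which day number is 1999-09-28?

271

Days in months before September: 31 + 28 + 31 + 30 + 31 + 30 + 31 + 31 = 243.
Plus 28 days into September → day 271.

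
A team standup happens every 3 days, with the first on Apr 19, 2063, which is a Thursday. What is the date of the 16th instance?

Jun 3, 2063

The 16th occurrence is 15 intervals after the first: 15 × 3 = 45 days after Apr 19, 2063.
Apr has 30 days — 11 days to the end of Apr leaves 34.
May has 31 days (3 left).
3 days into Jun → Jun 3, 2063.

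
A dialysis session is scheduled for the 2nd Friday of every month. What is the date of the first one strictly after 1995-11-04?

November 1995 starts on a Wednesday; its first Friday is the 3rd, so the 2nd Friday is the 10th — 1995-11-10.
1995-11-10 is after 1995-11-04, so that is the next one.

1995-11-10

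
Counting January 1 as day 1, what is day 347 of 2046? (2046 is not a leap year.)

2046-12-13

January has 31 days (347 − 31 = 316 remain).
February has 28 days (316 − 28 = 288 remain).
March has 31 days (288 − 31 = 257 remain).
April has 30 days (257 − 30 = 227 remain).
May has 31 days (227 − 31 = 196 remain).
June has 30 days (196 − 30 = 166 remain).
July has 31 days (166 − 31 = 135 remain).
August has 31 days (135 − 31 = 104 remain).
September has 30 days (104 − 30 = 74 remain).
October has 31 days (74 − 31 = 43 remain).
November has 30 days (43 − 30 = 13 remain).
13 into December → December 13.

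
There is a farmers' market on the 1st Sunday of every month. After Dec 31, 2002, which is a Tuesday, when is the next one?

Dec 2002 starts on a Sunday, so its 1st Sunday is Dec 1, 2002.
That is not after Dec 31, 2002, so look at Jan 2003.
Jan 2003 starts on a Wednesday, so its 1st Sunday is Jan 5, 2003 (4 days in).

Jan 5, 2003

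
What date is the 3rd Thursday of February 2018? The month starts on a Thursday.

February 2018 begins on a Thursday, so the first Thursday is February 1.
The 3rd Thursday is 2 weeks later: 1 + 14 = 15.

15 February 2018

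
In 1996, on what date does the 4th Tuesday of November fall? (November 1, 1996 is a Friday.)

November 1996 begins on a Friday, so the first Tuesday is November 5 (4 days later).
The 4th Tuesday is 3 weeks later: 5 + 21 = 26.

1996-11-26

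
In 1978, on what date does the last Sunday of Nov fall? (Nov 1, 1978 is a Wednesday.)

Nov 26, 1978

Nov 1978 begins on a Wednesday, so the first Sunday is Nov 5 (4 days later).
Nov 1978 has 30 days. Adding weeks: 5, 12, 19, 26 — the last one ≤ 30 is the 26th.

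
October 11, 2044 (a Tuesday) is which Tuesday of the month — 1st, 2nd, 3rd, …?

Day 11 falls in week ⌈11/7⌉ of the month.
Days 1–7 hold the 1st Tuesday, 8–14 the 2nd, 15–21 the 3rd, 22–28 the 4th, 29–31 the 5th.
11 is in the range for the 2nd.

2nd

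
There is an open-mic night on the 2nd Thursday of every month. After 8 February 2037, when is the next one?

February 2037 starts on a Sunday; its first Thursday is the 5th, so the 2nd Thursday is the 12th — 12 February 2037.
12 February 2037 is after 8 February 2037, so that is the next one.

12 February 2037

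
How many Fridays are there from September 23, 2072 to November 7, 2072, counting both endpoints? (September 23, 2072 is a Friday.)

September 23, 2072 is a Friday; the first Friday on or after it is September 23, 2072.
From September 23, 2072 to November 7, 2072: 7 + 31 + 7 = 45 days (rest of September, October, November).
45 ÷ 7 = 6 full weeks with remainder 3, so 6 more Fridays after the first → 7.

7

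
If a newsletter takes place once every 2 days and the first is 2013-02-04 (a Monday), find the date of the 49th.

2013-05-11

The 49th occurrence is 48 intervals after the first: 48 × 2 = 96 days after 2013-02-04.
February has 28 days — 24 days to the end of February leaves 72.
March has 31 days (41 left).
April has 30 days (11 left).
11 days into May → 2013-05-11.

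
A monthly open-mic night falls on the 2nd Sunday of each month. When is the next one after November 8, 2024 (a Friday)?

November 10, 2024

November 2024 starts on a Friday; its first Sunday is the 3rd, so the 2nd Sunday is the 10th — November 10, 2024.
November 10, 2024 is after November 8, 2024, so that is the next one.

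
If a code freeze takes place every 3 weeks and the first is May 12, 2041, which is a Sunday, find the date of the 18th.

May 4, 2042

The 18th occurrence is 17 intervals after the first: 17 × 21 = 357 days after May 12, 2041.
May has 31 days — 19 days to the end of May leaves 338.
June has 30 days (308 left).
July has 31 days (277 left).
August has 31 days (246 left).
September has 30 days (216 left).
October has 31 days (185 left).
November has 30 days (155 left).
December has 31 days (124 left).
January has 31 days (93 left).
February has 28 days (65 left).
March has 31 days (34 left).
April has 30 days (4 left).
4 days into May → May 4, 2042.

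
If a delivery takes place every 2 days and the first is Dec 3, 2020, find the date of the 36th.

Feb 11, 2021

The 36th occurrence is 35 intervals after the first: 35 × 2 = 70 days after Dec 3, 2020.
Dec has 31 days — 28 days to the end of Dec leaves 42.
Jan has 31 days (11 left).
11 days into Feb → Feb 11, 2021.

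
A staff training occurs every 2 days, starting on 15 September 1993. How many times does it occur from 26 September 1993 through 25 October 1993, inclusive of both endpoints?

15

Occurrences land 2·i days after 15 September 1993 for i = 0, 1, 2, …
26 September 1993 is 11 days after the start; 11 ÷ 2 = 5 remainder 1; since the remainder is 1, round up to i = 6. First occurrence in the window: #7 on 27 September 1993 (6×2 = 12 days in).
25 October 1993 is 40 days after the start; 40 ÷ 2 = 20 remainder 0. Last occurrence in the window: #21 on 25 October 1993.
Occurrences #7 through #21: 15 in total.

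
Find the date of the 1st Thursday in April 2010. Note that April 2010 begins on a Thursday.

April 2010 begins on a Thursday, so the first Thursday is April 1.

2010-04-01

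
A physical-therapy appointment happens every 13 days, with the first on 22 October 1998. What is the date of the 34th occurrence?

The 34th occurrence is 33 intervals after the first: 33 × 13 = 429 days after 22 October 1998.
October has 31 days — 9 days to the end of October leaves 420.
From end of October to end of 1998 is 61 days (359 left).
January has 31 days (328 left).
February has 28 days (300 left).
March has 31 days (269 left).
April has 30 days (239 left).
May has 31 days (208 left).
June has 30 days (178 left).
July has 31 days (147 left).
August has 31 days (116 left).
September has 30 days (86 left).
October has 31 days (55 left).
November has 30 days (25 left).
25 days into December → 25 December 1999.

25 December 1999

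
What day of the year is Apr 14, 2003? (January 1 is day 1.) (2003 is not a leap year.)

Days in months before Apr: 31 + 28 + 31 = 90.
Plus 14 days into Apr → day 104.

104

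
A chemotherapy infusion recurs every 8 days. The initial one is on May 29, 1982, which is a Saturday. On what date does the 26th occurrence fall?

December 15, 1982

The 26th occurrence is 25 intervals after the first: 25 × 8 = 200 days after May 29, 1982.
May has 31 days — 2 days to the end of May leaves 198.
June has 30 days (168 left).
July has 31 days (137 left).
August has 31 days (106 left).
September has 30 days (76 left).
October has 31 days (45 left).
November has 30 days (15 left).
15 days into December → December 15, 1982.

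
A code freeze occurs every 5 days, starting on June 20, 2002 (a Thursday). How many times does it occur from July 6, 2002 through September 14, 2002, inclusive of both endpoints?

14

Occurrences land 5·i days after June 20, 2002 for i = 0, 1, 2, …
July 6, 2002 is 16 days after the start; 16 ÷ 5 = 3 remainder 1; since the remainder is 1, round up to i = 4. First occurrence in the window: #5 on July 10, 2002 (4×5 = 20 days in).
September 14, 2002 is 86 days after the start; 86 ÷ 5 = 17 remainder 1. Last occurrence in the window: #18 on September 13, 2002.
Occurrences #5 through #18: 14 in total.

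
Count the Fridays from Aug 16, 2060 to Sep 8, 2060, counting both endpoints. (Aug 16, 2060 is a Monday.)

3

Aug 16, 2060 is a Monday; the first Friday on or after it is Aug 20, 2060 (4 days later).
From Aug 20, 2060 to Sep 8, 2060: 11 + 8 = 19 days (rest of Aug, Sep).
19 ÷ 7 = 2 full weeks with remainder 5, so 2 more Fridays after the first → 3.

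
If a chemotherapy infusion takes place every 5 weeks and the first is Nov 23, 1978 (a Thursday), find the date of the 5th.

Apr 12, 1979

The 5th occurrence is 4 intervals after the first: 4 × 35 = 140 days after Nov 23, 1978.
Nov has 30 days — 7 days to the end of Nov leaves 133.
Dec has 31 days (102 left).
Jan has 31 days (71 left).
Feb has 28 days (43 left).
Mar has 31 days (12 left).
12 days into Apr → Apr 12, 1979.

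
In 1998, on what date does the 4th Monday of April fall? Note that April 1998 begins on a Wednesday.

April 1998 begins on a Wednesday, so the first Monday is April 6 (5 days later).
The 4th Monday is 3 weeks later: 6 + 21 = 27.

27 April 1998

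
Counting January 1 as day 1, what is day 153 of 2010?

January has 31 days (153 − 31 = 122 remain).
February has 28 days (122 − 28 = 94 remain).
March has 31 days (94 − 31 = 63 remain).
April has 30 days (63 − 30 = 33 remain).
May has 31 days (33 − 31 = 2 remain).
2 into June → June 2.

June 2, 2010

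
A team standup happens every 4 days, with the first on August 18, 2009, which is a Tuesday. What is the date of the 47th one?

February 18, 2010

The 47th occurrence is 46 intervals after the first: 46 × 4 = 184 days after August 18, 2009.
August has 31 days — 13 days to the end of August leaves 171.
September has 30 days (141 left).
October has 31 days (110 left).
November has 30 days (80 left).
December has 31 days (49 left).
January has 31 days (18 left).
18 days into February → February 18, 2010.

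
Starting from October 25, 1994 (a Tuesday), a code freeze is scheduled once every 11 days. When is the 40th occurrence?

December 28, 1995

The 40th occurrence is 39 intervals after the first: 39 × 11 = 429 days after October 25, 1994.
October has 31 days — 6 days to the end of October leaves 423.
From end of October to end of 1994 is 61 days (362 left).
January has 31 days (331 left).
February has 28 days (303 left).
March has 31 days (272 left).
April has 30 days (242 left).
May has 31 days (211 left).
June has 30 days (181 left).
July has 31 days (150 left).
August has 31 days (119 left).
September has 30 days (89 left).
October has 31 days (58 left).
November has 30 days (28 left).
28 days into December → December 28, 1995.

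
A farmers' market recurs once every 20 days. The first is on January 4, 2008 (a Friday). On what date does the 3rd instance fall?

February 13, 2008

The 3rd occurrence is 2 intervals after the first: 2 × 20 = 40 days after January 4, 2008.
January has 31 days — 27 days to the end of January leaves 13.
13 days into February → February 13, 2008.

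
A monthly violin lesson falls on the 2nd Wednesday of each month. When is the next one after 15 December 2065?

December 2065 starts on a Tuesday; its first Wednesday is the 2nd, so the 2nd Wednesday is the 9th — 9 December 2065.
That is not after 15 December 2065, so look at January 2066.
January 2066 starts on a Friday; its first Wednesday is the 6th, so the 2nd Wednesday is the 13th — 13 January 2066.

13 January 2066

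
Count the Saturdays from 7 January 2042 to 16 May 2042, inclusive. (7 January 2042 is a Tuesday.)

18

7 January 2042 is a Tuesday; the first Saturday on or after it is 11 January 2042 (4 days later).
From 11 January 2042 to 16 May 2042: 20 + 28 + 31 + 30 + 16 = 125 days (rest of January, February, March, April, May).
125 ÷ 7 = 17 full weeks with remainder 6, so 17 more Saturdays after the first → 18.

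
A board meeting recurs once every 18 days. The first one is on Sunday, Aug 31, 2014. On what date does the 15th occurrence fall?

The 15th occurrence is 14 intervals after the first: 14 × 18 = 252 days after Aug 31, 2014.
Aug has 31 days — 0 days to the end of Aug leaves 252.
Sep has 30 days (222 left).
Oct has 31 days (191 left).
Nov has 30 days (161 left).
Dec has 31 days (130 left).
Jan has 31 days (99 left).
Feb has 28 days (71 left).
Mar has 31 days (40 left).
Apr has 30 days (10 left).
10 days into May → May 10, 2015.

May 10, 2015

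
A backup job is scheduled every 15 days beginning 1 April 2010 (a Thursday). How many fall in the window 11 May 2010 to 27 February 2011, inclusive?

Occurrences land 15·i days after 1 April 2010 for i = 0, 1, 2, …
11 May 2010 is 40 days after the start; 40 ÷ 15 = 2 remainder 10; since the remainder is 10, round up to i = 3. First occurrence in the window: #4 on 16 May 2010 (3×15 = 45 days in).
27 February 2011 is 332 days after the start; 332 ÷ 15 = 22 remainder 2. Last occurrence in the window: #23 on 25 February 2011.
Occurrences #4 through #23: 20 in total.

20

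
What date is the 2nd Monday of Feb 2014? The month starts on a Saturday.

Feb 10, 2014

Feb 2014 begins on a Saturday, so the first Monday is Feb 3 (2 days later).
The 2nd Monday is 1 weeks later: 3 + 7 = 10.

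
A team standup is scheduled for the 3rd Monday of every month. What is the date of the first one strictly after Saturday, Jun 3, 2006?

Jun 2006 starts on a Thursday; its first Monday is the 5th, so the 3rd Monday is the 19th — Jun 19, 2006.
Jun 19, 2006 is after Jun 3, 2006, so that is the next one.

Jun 19, 2006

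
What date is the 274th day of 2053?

January has 31 days (274 − 31 = 243 remain).
February has 28 days (243 − 28 = 215 remain).
March has 31 days (215 − 31 = 184 remain).
April has 30 days (184 − 30 = 154 remain).
May has 31 days (154 − 31 = 123 remain).
June has 30 days (123 − 30 = 93 remain).
July has 31 days (93 − 31 = 62 remain).
August has 31 days (62 − 31 = 31 remain).
September has 30 days (31 − 30 = 1 remain).
1 into October → October 1.

1 October 2053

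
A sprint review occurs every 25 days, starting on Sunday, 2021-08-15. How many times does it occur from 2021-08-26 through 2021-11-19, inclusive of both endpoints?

3

Occurrences land 25·i days after 2021-08-15 for i = 0, 1, 2, …
2021-08-26 is 11 days after the start; 11 ÷ 25 = 0 remainder 11; since the remainder is 11, round up to i = 1. First occurrence in the window: #2 on 2021-09-09 (1×25 = 25 days in).
2021-11-19 is 96 days after the start; 96 ÷ 25 = 3 remainder 21. Last occurrence in the window: #4 on 2021-10-29.
Occurrences #2 through #4: 3 in total.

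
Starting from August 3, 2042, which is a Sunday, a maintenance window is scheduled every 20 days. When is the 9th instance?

January 10, 2043

The 9th occurrence is 8 intervals after the first: 8 × 20 = 160 days after August 3, 2042.
August has 31 days — 28 days to the end of August leaves 132.
September has 30 days (102 left).
October has 31 days (71 left).
November has 30 days (41 left).
December has 31 days (10 left).
10 days into January → January 10, 2043.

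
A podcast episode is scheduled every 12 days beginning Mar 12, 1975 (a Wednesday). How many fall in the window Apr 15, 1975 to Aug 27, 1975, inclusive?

Occurrences land 12·i days after Mar 12, 1975 for i = 0, 1, 2, …
Apr 15, 1975 is 34 days after the start; 34 ÷ 12 = 2 remainder 10; since the remainder is 10, round up to i = 3. First occurrence in the window: #4 on Apr 17, 1975 (3×12 = 36 days in).
Aug 27, 1975 is 168 days after the start; 168 ÷ 12 = 14 remainder 0. Last occurrence in the window: #15 on Aug 27, 1975.
Occurrences #4 through #15: 12 in total.

12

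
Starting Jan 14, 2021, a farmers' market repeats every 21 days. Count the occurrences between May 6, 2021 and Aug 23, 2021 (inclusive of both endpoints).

5

Occurrences land 21·i days after Jan 14, 2021 for i = 0, 1, 2, …
May 6, 2021 is 112 days after the start; 112 ÷ 21 = 5 remainder 7; since the remainder is 7, round up to i = 6. First occurrence in the window: #7 on May 20, 2021 (6×21 = 126 days in).
Aug 23, 2021 is 221 days after the start; 221 ÷ 21 = 10 remainder 11. Last occurrence in the window: #11 on Aug 12, 2021.
Occurrences #7 through #11: 5 in total.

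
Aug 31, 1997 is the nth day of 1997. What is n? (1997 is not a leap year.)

243

Days in months before Aug: 31 + 28 + 31 + 30 + 31 + 30 + 31 = 212.
Plus 31 days into Aug → day 243.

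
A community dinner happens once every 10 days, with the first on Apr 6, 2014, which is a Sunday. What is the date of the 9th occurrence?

The 9th occurrence is 8 intervals after the first: 8 × 10 = 80 days after Apr 6, 2014.
Apr has 30 days — 24 days to the end of Apr leaves 56.
May has 31 days (25 left).
25 days into Jun → Jun 25, 2014.

Jun 25, 2014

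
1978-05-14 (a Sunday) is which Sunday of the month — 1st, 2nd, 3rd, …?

Day 14 falls in week ⌈14/7⌉ of the month.
Days 1–7 hold the 1st Sunday, 8–14 the 2nd, 15–21 the 3rd, 22–28 the 4th, 29–31 the 5th.
14 is in the range for the 2nd.

2nd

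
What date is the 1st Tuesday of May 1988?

The first Tuesday of May 1988 is May 3.

May 3, 1988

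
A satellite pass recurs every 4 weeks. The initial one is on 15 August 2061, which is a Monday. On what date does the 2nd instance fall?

The 2nd occurrence is 1 interval after the first: 1 × 28 = 28 days after 15 August 2061.
August has 31 days — 16 days to the end of August leaves 12.
12 days into September → 12 September 2061.

12 September 2061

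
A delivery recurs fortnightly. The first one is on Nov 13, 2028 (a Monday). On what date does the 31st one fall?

The 31st occurrence is 30 intervals after the first: 30 × 14 = 420 days after Nov 13, 2028.
Nov has 30 days — 17 days to the end of Nov leaves 403.
From end of Nov to end of 2028 is 31 days (372 left).
2029 has 365 days (7 left).
7 days into Jan → Jan 7, 2030.

Jan 7, 2030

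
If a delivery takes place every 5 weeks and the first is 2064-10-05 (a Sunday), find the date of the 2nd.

The 2nd occurrence is 1 interval after the first: 1 × 35 = 35 days after 2064-10-05.
October has 31 days — 26 days to the end of October leaves 9.
9 days into November → 2064-11-09.

2064-11-09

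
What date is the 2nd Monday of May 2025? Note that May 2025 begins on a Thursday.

12 May 2025

May 2025 begins on a Thursday, so the first Monday is May 5 (4 days later).
The 2nd Monday is 1 weeks later: 5 + 7 = 12.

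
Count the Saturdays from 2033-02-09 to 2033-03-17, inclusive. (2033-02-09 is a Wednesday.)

2033-02-09 is a Wednesday; the first Saturday on or after it is 2033-02-12 (3 days later).
From 2033-02-12 to 2033-03-17: 16 + 17 = 33 days (rest of February, March).
33 ÷ 7 = 4 full weeks with remainder 5, so 4 more Saturdays after the first → 5.

5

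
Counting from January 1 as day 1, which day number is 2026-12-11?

345

Days in months before December: 31 + 28 + 31 + 30 + 31 + 30 + 31 + 31 + 30 + 31 + 30 = 334.
Plus 11 days into December → day 345.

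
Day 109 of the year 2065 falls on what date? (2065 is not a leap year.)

Apr 19, 2065

Jan has 31 days (109 − 31 = 78 remain).
Feb has 28 days (78 − 28 = 50 remain).
Mar has 31 days (50 − 31 = 19 remain).
19 into Apr → Apr 19.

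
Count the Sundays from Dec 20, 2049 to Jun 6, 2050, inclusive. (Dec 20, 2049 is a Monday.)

24

Dec 20, 2049 is a Monday; the first Sunday on or after it is Dec 26, 2049 (6 days later).
From Dec 26, 2049 to Jun 6, 2050: 5 + 31 + 28 + 31 + 30 + 31 + 6 = 162 days (rest of Dec, Jan, Feb, Mar, Apr, May, Jun).
162 ÷ 7 = 23 full weeks with remainder 1, so 23 more Sundays after the first → 24.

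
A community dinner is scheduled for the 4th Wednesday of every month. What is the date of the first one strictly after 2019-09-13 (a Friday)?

2019-09-25

September 2019 starts on a Sunday; its first Wednesday is the 4th, so the 4th Wednesday is the 25th — 2019-09-25.
2019-09-25 is after 2019-09-13, so that is the next one.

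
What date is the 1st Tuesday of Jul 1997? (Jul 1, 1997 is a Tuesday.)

Jul 1, 1997

Jul 1997 begins on a Tuesday, so the first Tuesday is Jul 1.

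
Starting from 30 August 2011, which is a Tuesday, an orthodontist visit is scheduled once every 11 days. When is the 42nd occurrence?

The 42nd occurrence is 41 intervals after the first: 41 × 11 = 451 days after 30 August 2011.
August has 31 days — 1 day to the end of August leaves 450.
From end of August to end of 2011 is 122 days (328 left).
January has 31 days (297 left).
February has 29 days (268 left).
March has 31 days (237 left).
April has 30 days (207 left).
May has 31 days (176 left).
June has 30 days (146 left).
July has 31 days (115 left).
August has 31 days (84 left).
September has 30 days (54 left).
October has 31 days (23 left).
23 days into November → 23 November 2012.

23 November 2012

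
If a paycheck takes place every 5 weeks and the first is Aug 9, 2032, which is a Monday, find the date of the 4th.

The 4th occurrence is 3 intervals after the first: 3 × 35 = 105 days after Aug 9, 2032.
Aug has 31 days — 22 days to the end of Aug leaves 83.
Sep has 30 days (53 left).
Oct has 31 days (22 left).
22 days into Nov → Nov 22, 2032.

Nov 22, 2032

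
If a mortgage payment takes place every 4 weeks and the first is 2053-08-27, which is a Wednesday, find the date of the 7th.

The 7th occurrence is 6 intervals after the first: 6 × 28 = 168 days after 2053-08-27.
August has 31 days — 4 days to the end of August leaves 164.
September has 30 days (134 left).
October has 31 days (103 left).
November has 30 days (73 left).
December has 31 days (42 left).
January has 31 days (11 left).
11 days into February → 2054-02-11.

2054-02-11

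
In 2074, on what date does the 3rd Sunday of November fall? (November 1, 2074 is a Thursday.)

18 November 2074

November 2074 begins on a Thursday, so the first Sunday is November 4 (3 days later).
The 3rd Sunday is 2 weeks later: 4 + 14 = 18.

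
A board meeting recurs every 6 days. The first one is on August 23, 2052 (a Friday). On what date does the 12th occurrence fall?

The 12th occurrence is 11 intervals after the first: 11 × 6 = 66 days after August 23, 2052.
August has 31 days — 8 days to the end of August leaves 58.
September has 30 days (28 left).
28 days into October → October 28, 2052.

October 28, 2052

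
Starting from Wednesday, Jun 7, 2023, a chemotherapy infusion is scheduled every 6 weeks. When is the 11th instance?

Jul 31, 2024

The 11th occurrence is 10 intervals after the first: 10 × 42 = 420 days after Jun 7, 2023.
Jun has 30 days — 23 days to the end of Jun leaves 397.
Jul has 31 days (366 left).
Aug has 31 days (335 left).
Sep has 30 days (305 left).
Oct has 31 days (274 left).
Nov has 30 days (244 left).
Dec has 31 days (213 left).
Jan has 31 days (182 left).
Feb has 29 days (153 left).
Mar has 31 days (122 left).
Apr has 30 days (92 left).
May has 31 days (61 left).
Jun has 30 days (31 left).
31 days into Jul → Jul 31, 2024.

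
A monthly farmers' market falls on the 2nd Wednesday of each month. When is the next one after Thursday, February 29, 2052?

March 13, 2052

February 2052 starts on a Thursday; its first Wednesday is the 7th, so the 2nd Wednesday is the 14th — February 14, 2052.
That is not after February 29, 2052, so look at March 2052.
March 2052 starts on a Friday; its first Wednesday is the 6th, so the 2nd Wednesday is the 13th — March 13, 2052.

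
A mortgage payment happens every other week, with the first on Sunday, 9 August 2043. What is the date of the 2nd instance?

The 2nd occurrence is 1 interval after the first: 1 × 14 = 14 days after 9 August 2043.
14 days later is 23 August 2043.

23 August 2043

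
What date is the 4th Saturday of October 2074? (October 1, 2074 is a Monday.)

October 2074 begins on a Monday, so the first Saturday is October 6 (5 days later).
The 4th Saturday is 3 weeks later: 6 + 21 = 27.

October 27, 2074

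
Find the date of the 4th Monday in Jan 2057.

Jan 22, 2057

Jan 2057 begins on a Monday, so the first Monday is Jan 1.
The 4th Monday is 3 weeks later: 1 + 21 = 22.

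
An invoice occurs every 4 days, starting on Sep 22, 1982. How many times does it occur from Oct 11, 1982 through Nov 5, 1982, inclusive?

7

Occurrences land 4·i days after Sep 22, 1982 for i = 0, 1, 2, …
Oct 11, 1982 is 19 days after the start; 19 ÷ 4 = 4 remainder 3; since the remainder is 3, round up to i = 5. First occurrence in the window: #6 on Oct 12, 1982 (5×4 = 20 days in).
Nov 5, 1982 is 44 days after the start; 44 ÷ 4 = 11 remainder 0. Last occurrence in the window: #12 on Nov 5, 1982.
Occurrences #6 through #12: 7 in total.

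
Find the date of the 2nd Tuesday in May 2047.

May 14, 2047

May 2047 begins on a Wednesday, so the first Tuesday is May 7 (6 days later).
The 2nd Tuesday is 1 weeks later: 7 + 7 = 14.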